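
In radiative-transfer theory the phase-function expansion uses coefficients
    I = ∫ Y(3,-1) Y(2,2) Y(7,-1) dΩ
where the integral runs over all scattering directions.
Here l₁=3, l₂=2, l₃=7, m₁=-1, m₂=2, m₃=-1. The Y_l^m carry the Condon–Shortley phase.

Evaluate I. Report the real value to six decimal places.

0.000000

triangle: need 1≤l₃≤5, have 7; I=0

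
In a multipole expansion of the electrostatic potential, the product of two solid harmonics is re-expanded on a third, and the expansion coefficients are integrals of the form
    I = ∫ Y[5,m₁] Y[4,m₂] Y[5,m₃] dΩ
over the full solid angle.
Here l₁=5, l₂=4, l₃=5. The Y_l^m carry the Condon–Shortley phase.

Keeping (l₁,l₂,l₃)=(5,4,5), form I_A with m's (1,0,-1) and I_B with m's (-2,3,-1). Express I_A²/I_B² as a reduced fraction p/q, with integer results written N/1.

l's match ⇒ only the (l;m) 3-j factors differ between A and B.
A: triangle coeff Δ(5,4,5) = 1/3153150; Σ_t [0,4]: t=0:+1/27648 t=1:−1/1296 t=2:+1/768 t=3:−1/4320 t=4:+1/414720 = 7/20736; (3j)²=8/1287 [(5 4 5; 1 0 -1)], sign=+1
B: triangle coeff Δ(5,4,5) = 1/3153150; Σ_t [3,4]: t=3:−1/6912 t=4:+1/5184 = 1/20736; (3j)²=5/2574 [(5 4 5; -2 3 -1)], sign=+1
I_A²/I_B² = (8/1287)/(5/2574) = 16/5

16/5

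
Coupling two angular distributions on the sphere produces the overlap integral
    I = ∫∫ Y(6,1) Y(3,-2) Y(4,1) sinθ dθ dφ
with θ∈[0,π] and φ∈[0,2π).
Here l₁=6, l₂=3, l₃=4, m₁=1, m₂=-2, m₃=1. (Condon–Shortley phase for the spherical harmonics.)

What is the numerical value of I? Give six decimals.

0.000000

L=13 odd ⇒ parity kills the (l;000) factor ⇒ I = 0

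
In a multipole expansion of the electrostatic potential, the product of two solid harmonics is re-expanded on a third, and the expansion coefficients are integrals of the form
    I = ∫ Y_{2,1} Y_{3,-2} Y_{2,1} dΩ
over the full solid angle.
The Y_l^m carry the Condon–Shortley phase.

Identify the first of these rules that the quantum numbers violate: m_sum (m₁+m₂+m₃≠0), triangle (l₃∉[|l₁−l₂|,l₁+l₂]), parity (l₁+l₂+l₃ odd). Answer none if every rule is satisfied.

parity

azimuthal sum: 1 − 2 + 1 = 0  ✓
1 ≤ 2 ≤ 5 (triangle on l)  ✓
L = 2 + 3 + 2 = 7 (odd)  ✗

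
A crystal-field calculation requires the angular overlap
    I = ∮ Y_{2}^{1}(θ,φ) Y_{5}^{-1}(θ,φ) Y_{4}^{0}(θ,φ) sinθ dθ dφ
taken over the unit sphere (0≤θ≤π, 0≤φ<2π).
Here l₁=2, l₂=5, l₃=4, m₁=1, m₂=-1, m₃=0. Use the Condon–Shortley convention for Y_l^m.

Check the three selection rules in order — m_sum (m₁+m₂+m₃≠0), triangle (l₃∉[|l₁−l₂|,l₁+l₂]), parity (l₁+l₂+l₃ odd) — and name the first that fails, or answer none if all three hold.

parity

azimuthal sum: 1 − 1 + 0 = 0  ✓
3 ≤ 4 ≤ 7 (triangle on l)  ✓
L = 2 + 5 + 4 = 11 (odd)  ✗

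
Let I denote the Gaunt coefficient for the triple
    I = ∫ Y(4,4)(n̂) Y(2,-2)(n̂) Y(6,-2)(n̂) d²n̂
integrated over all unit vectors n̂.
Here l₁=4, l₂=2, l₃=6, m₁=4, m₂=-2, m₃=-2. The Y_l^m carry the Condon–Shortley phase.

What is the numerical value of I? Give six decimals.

Rules hold: Σm=0, L=12 even, 2≤6≤6.
N = 9·5·13 = 585
Δ = 0!·8!·4!/13! = 1/6435
Racah Σ t=0..0: t=0:+1/2304 = 1/2304
⇒ 3j(4 2 6; 0 0 0)² = 5/143, sgn +1
Racah Σ t=0..0: t=0:+1/967680 = 1/967680
⇒ 3j(4 2 6; 4 -2 -2)² = 1/6435, sgn +1
4πI² = N·(3j₀)²·(3jₘ)² = 5/1573
I = +1·√(0.00317864/4π) = 0.01590434

0.015904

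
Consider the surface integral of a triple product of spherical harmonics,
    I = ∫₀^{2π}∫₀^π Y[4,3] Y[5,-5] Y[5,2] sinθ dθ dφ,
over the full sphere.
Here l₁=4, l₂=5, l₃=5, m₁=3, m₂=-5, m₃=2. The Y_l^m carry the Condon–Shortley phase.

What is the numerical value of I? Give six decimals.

0.140629

Rules hold: Σm=0, L=14 even, 1≤5≤9.
N = 9·11·11 = 1089
Δ = 4!·4!·6!/15! = 1/3153150
Racah Σ t=0..4: t=0:+1/69120 t=1:−1/1728 t=2:+1/576 t=3:−1/1728 t=4:+1/69120 = 7/11520
⇒ 3j(4 5 5; 0 0 0)² = 2/143, sgn -1
Racah Σ t=0..0: t=0:+1/103680 = 1/103680
⇒ 3j(4 5 5; 3 -5 2)² = 7/429, sgn -1
4πI² = N·(3j₀)²·(3jₘ)² = 42/169
I = +1·√(0.248521/4π) = 0.14062948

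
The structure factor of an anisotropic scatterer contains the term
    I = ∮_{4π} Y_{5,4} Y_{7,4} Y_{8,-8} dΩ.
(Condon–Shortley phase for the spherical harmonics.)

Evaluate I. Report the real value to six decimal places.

Rules hold: Σm=0, L=20 even, 2≤8≤12.
N = 11·15·17 = 2805
Δ = 4!·6!·10!/21! = 1/814773960
Racah Σ t=0..4: t=0:+1/87091200 t=1:−1/4976640 t=2:+1/2073600 t=3:−1/4976640 t=4:+1/87091200 = 1/9676800
⇒ 3j(5 7 8; 0 0 0)² = 360/46189, sgn +1
Racah Σ t=1..1: t=1:−1/15676416000 = -1/15676416000
⇒ 3j(5 7 8; 4 4 -8)² = 44/4845, sgn -1
4πI² = N·(3j₀)²·(3jₘ)² = 15840/79781
I = -1·√(0.198544/4π) = -0.12569642

-0.125696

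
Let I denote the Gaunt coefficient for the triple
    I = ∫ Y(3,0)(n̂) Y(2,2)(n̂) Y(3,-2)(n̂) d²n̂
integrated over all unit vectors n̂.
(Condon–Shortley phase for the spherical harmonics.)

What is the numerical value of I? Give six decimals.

-0.188063

m-sum 0 ✓  L=8 even ✓  1≤3≤5 ✓
Π(2lᵢ+1) = 7×5×7 = 245
triangle coeff Δ(3,2,3) = 1/3780
Σ_t [0,2]: t=0:+1/24 t=1:−1/4 t=2:+1/24 = -1/6
(3j)²=4/105 [(3 2 3; 0 0 0)], sign=+1
Σ_t [2,2]: t=2:+1/24 = 1/24
(3j)²=1/21 [(3 2 3; 0 2 -2)], sign=-1
⇒ 4πI² = 4/9
I = (-1)√(4/9/(4π)) = -0.18806319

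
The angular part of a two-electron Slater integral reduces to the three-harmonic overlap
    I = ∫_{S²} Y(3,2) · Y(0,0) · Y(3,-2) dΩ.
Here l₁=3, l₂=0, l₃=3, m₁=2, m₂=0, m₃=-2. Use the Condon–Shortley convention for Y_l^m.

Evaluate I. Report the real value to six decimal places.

m-sum 0 ✓  L=6 even ✓  3≤3≤3 ✓
Π(2lᵢ+1) = 7×1×7 = 49
triangle coeff Δ(3,0,3) = 1/7
Σ_t [0,0]: t=0:+1/36 = 1/36
(3j)²=1/7 [(3 0 3; 0 0 0)], sign=-1
Σ_t [0,0]: t=0:+1/120 = 1/120
(3j)²=1/7 [(3 0 3; 2 0 -2)], sign=-1
⇒ 4πI² = 1/1
I = (+1)√(1/1/(4π)) = 0.28209479

0.282095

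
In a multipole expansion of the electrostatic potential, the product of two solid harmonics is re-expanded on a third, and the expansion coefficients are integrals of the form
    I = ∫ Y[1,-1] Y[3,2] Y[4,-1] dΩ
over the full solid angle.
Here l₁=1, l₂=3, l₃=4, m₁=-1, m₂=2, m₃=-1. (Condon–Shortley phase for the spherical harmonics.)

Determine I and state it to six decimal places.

-0.106622

Checks pass: Σm=0; 8 even; l₃=4∈[2,4].
(2·1+1)(2·3+1)(2·4+1) = 189
Δ: 0! 2! 6! / 9! → 1/252
sum: t=0:+1/36 = 1/36
3j²(1 3 4; 0 0 0) = Δ·Π!·Σ² = 4/63  (sign +1)
sum: t=0:+1/240 = 1/240
3j²(1 3 4; -1 2 -1) = Δ·Π!·Σ² = 1/84  (sign -1)
combine: 4πI² = 189·4/63·1/84 = 1/7
take √, sign -1: I = -0.10662181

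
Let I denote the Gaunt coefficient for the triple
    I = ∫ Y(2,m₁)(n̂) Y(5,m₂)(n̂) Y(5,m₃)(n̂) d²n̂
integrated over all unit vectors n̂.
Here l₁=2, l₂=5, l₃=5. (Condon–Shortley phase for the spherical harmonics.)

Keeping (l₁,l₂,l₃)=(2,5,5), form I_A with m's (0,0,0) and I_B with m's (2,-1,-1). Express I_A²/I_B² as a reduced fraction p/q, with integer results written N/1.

l's match ⇒ only the (l;m) 3-j factors differ between A and B.
A: triangle coeff Δ(2,5,5) = 1/38610; Σ_t [0,2]: t=0:+1/2880 t=1:−1/576 t=2:+1/2880 = -1/960; (3j)²=10/429 [(2 5 5; 0 0 0)], sign=+1
B: triangle coeff Δ(2,5,5) = 1/38610; Σ_t [0,0]: t=0:+1/2304 = 1/2304; (3j)²=5/143 [(2 5 5; 2 -1 -1)], sign=+1
I_A²/I_B² = (10/429)/(5/143) = 2/3

2/3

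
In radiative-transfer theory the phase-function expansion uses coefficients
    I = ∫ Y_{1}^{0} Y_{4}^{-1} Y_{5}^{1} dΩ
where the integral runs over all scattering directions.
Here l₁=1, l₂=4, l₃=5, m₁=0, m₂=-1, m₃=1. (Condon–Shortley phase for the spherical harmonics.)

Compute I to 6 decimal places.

Checks pass: Σm=0; 10 even; l₃=5∈[3,5].
(2·1+1)(2·4+1)(2·5+1) = 297
Δ: 0! 2! 8! / 11! → 1/495
sum: t=0:+1/576 = 1/576
3j²(1 4 5; 0 0 0) = Δ·Π!·Σ² = 5/99  (sign -1)
sum: t=0:+1/720 = 1/720
3j²(1 4 5; 0 -1 1) = Δ·Π!·Σ² = 8/165  (sign +1)
combine: 4πI² = 297·5/99·8/165 = 8/11
take √, sign -1: I = -0.24057125

-0.240571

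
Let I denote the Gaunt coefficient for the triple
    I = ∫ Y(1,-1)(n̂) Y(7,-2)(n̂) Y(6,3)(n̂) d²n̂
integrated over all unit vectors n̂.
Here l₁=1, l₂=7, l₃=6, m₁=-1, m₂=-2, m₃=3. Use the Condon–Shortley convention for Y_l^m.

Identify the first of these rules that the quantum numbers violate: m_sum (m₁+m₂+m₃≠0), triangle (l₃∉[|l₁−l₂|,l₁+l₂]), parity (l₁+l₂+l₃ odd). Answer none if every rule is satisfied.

none

m₁+m₂+m₃ = -1 − 2 + 3 = 0  ✓
triangle: |1−7|=6 ≤ l₃=6 ≤ 1+7=8  ✓
parity: l₁+l₂+l₃ = 14 is even  ✓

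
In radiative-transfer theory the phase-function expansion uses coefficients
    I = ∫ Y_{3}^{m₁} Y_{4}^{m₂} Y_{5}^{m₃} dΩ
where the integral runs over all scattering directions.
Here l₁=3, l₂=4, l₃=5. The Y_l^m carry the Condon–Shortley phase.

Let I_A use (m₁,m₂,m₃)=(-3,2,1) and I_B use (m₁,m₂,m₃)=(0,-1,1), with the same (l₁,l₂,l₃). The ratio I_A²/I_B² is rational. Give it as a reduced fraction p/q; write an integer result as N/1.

Same 3,4,5: normalisation and zero-m 3j drop out of the ratio.
A: Δ: 2! 4! 6! / 13! → 1/180180; sum: t=2:+1/2304 = 1/2304; 3j²(3 4 5; -3 2 1) = Δ·Π!·Σ² = 75/4004  (sign +1)
B: Δ: 2! 4! 6! / 13! → 1/180180; sum: t=0:+1/432 t=1:−1/192 t=2:+1/1440 = -19/8640; 3j²(3 4 5; 0 -1 1) = Δ·Π!·Σ² = 361/30030  (sign -1)
I_A²/I_B² = (75/4004)/(361/30030) = 1125/722

1125/722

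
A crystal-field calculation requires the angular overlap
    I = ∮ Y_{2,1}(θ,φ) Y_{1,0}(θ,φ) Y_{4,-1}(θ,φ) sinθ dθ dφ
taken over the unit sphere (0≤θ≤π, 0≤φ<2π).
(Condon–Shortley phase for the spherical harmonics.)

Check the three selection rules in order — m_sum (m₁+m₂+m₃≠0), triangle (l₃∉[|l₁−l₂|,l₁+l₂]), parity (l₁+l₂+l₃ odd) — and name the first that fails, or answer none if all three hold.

triangle

Σmᵢ = 0  ✓
l₃∈[|l₁−l₂|,l₁+l₂]=[1,3], have l₃=4  ✗
Σlᵢ = 7 ⇒ odd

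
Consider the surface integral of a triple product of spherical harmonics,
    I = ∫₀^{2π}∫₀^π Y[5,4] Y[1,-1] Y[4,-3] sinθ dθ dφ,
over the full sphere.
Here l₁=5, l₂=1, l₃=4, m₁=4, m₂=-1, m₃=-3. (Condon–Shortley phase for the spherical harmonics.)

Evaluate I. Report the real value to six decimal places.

Checks pass: Σm=0; 10 even; l₃=4∈[4,6].
(2·5+1)(2·1+1)(2·4+1) = 297
Δ: 2! 8! 0! / 11! → 1/495
sum: t=1:−1/576 = -1/576
3j²(5 1 4; 0 0 0) = Δ·Π!·Σ² = 5/99  (sign -1)
sum: t=0:+1/10080 = 1/10080
3j²(5 1 4; 4 -1 -3) = Δ·Π!·Σ² = 4/55  (sign -1)
combine: 4πI² = 297·5/99·4/55 = 12/11
take √, sign +1: I = 0.29463840

0.294638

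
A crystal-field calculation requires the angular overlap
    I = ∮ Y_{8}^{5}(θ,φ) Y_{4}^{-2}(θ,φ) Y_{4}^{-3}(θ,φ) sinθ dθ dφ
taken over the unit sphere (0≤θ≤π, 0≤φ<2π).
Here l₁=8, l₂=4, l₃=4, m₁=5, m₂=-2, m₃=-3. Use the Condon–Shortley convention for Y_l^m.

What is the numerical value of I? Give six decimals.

m-sum 0 ✓  L=16 even ✓  4≤4≤12 ✓
Π(2lᵢ+1) = 17×9×9 = 1377
triangle coeff Δ(8,4,4) = 1/218790
Σ_t [4,4]: t=4:+1/331776 = 1/331776
(3j)²=490/21879 [(8 4 4; 0 0 0)], sign=+1
Σ_t [2,2]: t=2:+1/7257600 = 1/7257600
(3j)²=2/85 [(8 4 4; 5 -2 -3)], sign=-1
⇒ 4πI² = 1764/2431
I = (-1)√(1764/2431/(4π)) = -0.24029895

-0.240299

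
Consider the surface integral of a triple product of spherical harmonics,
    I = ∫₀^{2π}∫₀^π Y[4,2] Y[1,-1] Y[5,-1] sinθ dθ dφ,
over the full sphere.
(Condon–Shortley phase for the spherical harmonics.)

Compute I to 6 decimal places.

Rules hold: Σm=0, L=10 even, 3≤5≤5.
N = 9·3·11 = 297
Δ = 0!·8!·2!/11! = 1/495
Racah Σ t=0..0: t=0:+1/576 = 1/576
⇒ 3j(4 1 5; 0 0 0)² = 5/99, sgn -1
Racah Σ t=0..0: t=0:+1/2880 = 1/2880
⇒ 3j(4 1 5; 2 -1 -1)² = 2/165, sgn +1
4πI² = N·(3j₀)²·(3jₘ)² = 2/11
I = -1·√(0.181818/4π) = -0.12028562

-0.120286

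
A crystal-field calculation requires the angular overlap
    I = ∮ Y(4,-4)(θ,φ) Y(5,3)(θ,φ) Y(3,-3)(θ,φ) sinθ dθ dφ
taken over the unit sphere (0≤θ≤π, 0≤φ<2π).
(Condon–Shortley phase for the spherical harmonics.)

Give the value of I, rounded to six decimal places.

0.000000

Σmᵢ = -4 ≠ 0, so the φ-integral vanishes; I = 0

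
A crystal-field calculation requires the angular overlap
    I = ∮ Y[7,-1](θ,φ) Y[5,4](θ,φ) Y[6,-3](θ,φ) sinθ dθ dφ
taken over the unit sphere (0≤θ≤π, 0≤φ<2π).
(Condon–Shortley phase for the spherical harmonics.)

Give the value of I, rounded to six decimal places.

-0.145177

Checks pass: Σm=0; 18 even; l₃=6∈[2,12].
(2·7+1)(2·5+1)(2·6+1) = 2145
Δ: 6! 8! 4! / 19! → 1/174594420
sum: t=1:−1/4147200 t=2:+1/207360 t=3:−1/82944 t=4:+1/207360 t=5:−1/4147200 = -1/345600
3j²(7 5 6; 0 0 0) = Δ·Π!·Σ² = 420/46189  (sign -1)
sum: t=5:−1/2073600 t=6:+1/6220800 = -1/3110400
3j²(7 5 6; -1 4 -3) = Δ·Π!·Σ² = 3136/230945  (sign +1)
combine: 4πI² = 2145·420/46189·3136/230945 = 3951360/14919047
take √, sign -1: I = -0.14517700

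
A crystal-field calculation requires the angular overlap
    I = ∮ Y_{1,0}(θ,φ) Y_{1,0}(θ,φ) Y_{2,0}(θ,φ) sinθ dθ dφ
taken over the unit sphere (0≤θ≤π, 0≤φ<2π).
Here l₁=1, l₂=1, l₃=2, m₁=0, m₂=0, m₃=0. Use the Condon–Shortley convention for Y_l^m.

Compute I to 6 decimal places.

Rules hold: Σm=0, L=4 even, 0≤2≤2.
N = 3·3·5 = 45
Δ = 0!·2!·2!/5! = 1/30
Racah Σ t=0..0: t=0:+1/1 = 1/1
⇒ 3j(1 1 2; 0 0 0)² = 2/15, sgn +1
(m-triple is (0,0,0) — same symbol as above.)
4πI² = N·(3j₀)²·(3jₘ)² = 4/5
I = +1·√(0.8/4π) = 0.25231325

0.252313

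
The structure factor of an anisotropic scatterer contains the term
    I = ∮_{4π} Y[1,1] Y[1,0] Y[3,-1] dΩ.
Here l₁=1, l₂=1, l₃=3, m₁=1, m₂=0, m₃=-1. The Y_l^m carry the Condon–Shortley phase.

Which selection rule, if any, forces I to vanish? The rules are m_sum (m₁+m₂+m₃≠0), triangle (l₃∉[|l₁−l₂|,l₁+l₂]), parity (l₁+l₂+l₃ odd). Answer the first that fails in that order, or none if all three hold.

azimuthal sum: 1 + 0 − 1 = 0  ✓
0 ≤ 3 ≤ 2 (triangle on l)  ✗
L = 1 + 1 + 3 = 5 (odd)

triangle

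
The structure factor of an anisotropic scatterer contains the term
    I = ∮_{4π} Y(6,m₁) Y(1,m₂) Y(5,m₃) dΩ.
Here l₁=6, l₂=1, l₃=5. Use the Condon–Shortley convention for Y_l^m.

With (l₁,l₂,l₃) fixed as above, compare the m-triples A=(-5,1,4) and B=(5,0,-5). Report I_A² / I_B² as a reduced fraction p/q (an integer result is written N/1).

5/1

Shared (l₁,l₂,l₃)=(6,1,5): N and (l;000)² cancel in I_A²/I_B².
A: Δ = 2!·10!·0!/13! = 1/858; Racah Σ t=2..2: t=2:+1/725760 = 1/725760; ⇒ 3j(6 1 5; -5 1 4)² = 5/78, sgn -1
B: Δ = 2!·10!·0!/13! = 1/858; Racah Σ t=1..1: t=1:−1/3628800 = -1/3628800; ⇒ 3j(6 1 5; 5 0 -5)² = 1/78, sgn -1
I_A²/I_B² = (5/78)/(1/78) = 5/1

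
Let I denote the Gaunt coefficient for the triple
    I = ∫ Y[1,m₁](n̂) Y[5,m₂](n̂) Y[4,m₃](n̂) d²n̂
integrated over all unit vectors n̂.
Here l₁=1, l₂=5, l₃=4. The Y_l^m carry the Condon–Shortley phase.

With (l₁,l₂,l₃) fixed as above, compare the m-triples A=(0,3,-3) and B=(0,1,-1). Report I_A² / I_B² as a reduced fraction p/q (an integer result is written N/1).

Shared (l₁,l₂,l₃)=(1,5,4): N and (l;000)² cancel in I_A²/I_B².
A: Δ = 2!·0!·8!/11! = 1/495; Racah Σ t=1..1: t=1:−1/5040 = -1/5040; ⇒ 3j(1 5 4; 0 3 -3)² = 16/495, sgn +1
B: Δ = 2!·0!·8!/11! = 1/495; Racah Σ t=1..1: t=1:−1/720 = -1/720; ⇒ 3j(1 5 4; 0 1 -1)² = 8/165, sgn +1
I_A²/I_B² = (16/495)/(8/165) = 2/3

2/3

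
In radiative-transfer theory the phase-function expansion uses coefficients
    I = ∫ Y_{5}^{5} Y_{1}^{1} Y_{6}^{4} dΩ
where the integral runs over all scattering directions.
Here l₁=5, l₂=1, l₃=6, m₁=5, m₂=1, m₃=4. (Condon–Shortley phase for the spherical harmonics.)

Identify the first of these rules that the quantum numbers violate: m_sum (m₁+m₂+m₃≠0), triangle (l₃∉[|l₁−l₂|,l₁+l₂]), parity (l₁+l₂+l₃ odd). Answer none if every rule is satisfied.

m₁+m₂+m₃ = 5 + 1 + 4 = 10  ✗
triangle: |5−1|=4 ≤ l₃=6 ≤ 5+1=6
parity: l₁+l₂+l₃ = 12 is even

m_sum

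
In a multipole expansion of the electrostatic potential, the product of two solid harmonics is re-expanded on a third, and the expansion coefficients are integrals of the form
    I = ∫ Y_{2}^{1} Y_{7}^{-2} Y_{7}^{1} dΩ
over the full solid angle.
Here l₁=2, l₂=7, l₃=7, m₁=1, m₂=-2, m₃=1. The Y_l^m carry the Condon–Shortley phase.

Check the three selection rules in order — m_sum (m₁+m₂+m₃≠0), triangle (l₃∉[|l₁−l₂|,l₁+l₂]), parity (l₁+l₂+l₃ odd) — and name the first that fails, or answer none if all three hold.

azimuthal sum: 1 − 2 + 1 = 0  ✓
5 ≤ 7 ≤ 9 (triangle on l)  ✓
L = 2 + 7 + 7 = 16 (even)  ✓

none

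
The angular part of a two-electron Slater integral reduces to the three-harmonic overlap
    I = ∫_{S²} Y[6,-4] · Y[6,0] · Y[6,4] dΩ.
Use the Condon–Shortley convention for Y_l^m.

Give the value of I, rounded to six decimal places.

Checks pass: Σm=0; 18 even; l₃=6∈[0,12].
(2·6+1)(2·6+1)(2·6+1) = 2197
Δ: 6! 6! 6! / 19! → 1/325909584
sum: t=0:+1/373248000 t=1:−1/1728000 t=2:+1/110592 t=3:−1/46656 t=4:+1/110592 t=5:−1/1728000 t=6:+1/373248000 = -7/1555200
3j²(6 6 6; 0 0 0) = Δ·Π!·Σ² = 400/46189  (sign -1)
sum: t=4:+1/1658880 t=5:−1/1728000 t=6:+1/24883200 = 1/15552000
3j²(6 6 6; -4 0 4) = Δ·Π!·Σ² = 16/46189  (sign +1)
combine: 4πI² = 2197·400/46189·16/46189 = 83200/12623809
take √, sign -1: I = -0.02290137

-0.022901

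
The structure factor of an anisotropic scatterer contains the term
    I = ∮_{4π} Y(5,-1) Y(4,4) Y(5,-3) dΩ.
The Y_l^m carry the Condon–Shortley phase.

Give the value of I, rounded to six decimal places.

Rules hold: Σm=0, L=14 even, 1≤5≤9.
N = 11·9·11 = 1089
Δ = 4!·6!·4!/15! = 1/3153150
Racah Σ t=0..4: t=0:+1/69120 t=1:−1/1728 t=2:+1/576 t=3:−1/1728 t=4:+1/69120 = 7/11520
⇒ 3j(5 4 5; 0 0 0)² = 2/143, sgn -1
Racah Σ t=4..4: t=4:+1/27648 = 1/27648
⇒ 3j(5 4 5; -1 4 -3)² = 10/429, sgn +1
4πI² = N·(3j₀)²·(3jₘ)² = 60/169
I = -1·√(0.35503/4π) = -0.16808437

-0.168084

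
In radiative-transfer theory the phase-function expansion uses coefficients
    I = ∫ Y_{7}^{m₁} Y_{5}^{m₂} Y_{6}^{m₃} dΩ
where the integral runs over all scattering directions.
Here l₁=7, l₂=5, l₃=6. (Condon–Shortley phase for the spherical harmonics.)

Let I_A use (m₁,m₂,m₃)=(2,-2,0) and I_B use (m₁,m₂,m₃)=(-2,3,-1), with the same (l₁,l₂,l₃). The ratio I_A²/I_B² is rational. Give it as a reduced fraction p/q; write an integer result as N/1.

9/28

Same 7,5,6: normalisation and zero-m 3j drop out of the ratio.
A: Δ: 6! 8! 4! / 19! → 1/174594420; sum: t=0:+1/3110400 t=1:−1/276480 t=2:+1/207360 t=3:−1/1244160 = 1/1382400; 3j²(7 5 6; 2 -2 0) = Δ·Π!·Σ² = 189/92378  (sign +1)
B: Δ: 6! 8! 4! / 19! → 1/174594420; sum: t=4:+1/829440 t=5:−1/414720 t=6:+1/2073600 = -1/1382400; 3j²(7 5 6; -2 3 -1) = Δ·Π!·Σ² = 294/46189  (sign +1)
I_A²/I_B² = (189/92378)/(294/46189) = 9/28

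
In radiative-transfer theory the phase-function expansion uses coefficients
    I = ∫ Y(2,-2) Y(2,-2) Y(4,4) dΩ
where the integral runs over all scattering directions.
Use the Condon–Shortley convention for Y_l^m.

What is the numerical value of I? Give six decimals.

Checks pass: Σm=0; 8 even; l₃=4∈[0,4].
(2·2+1)(2·2+1)(2·4+1) = 225
Δ: 0! 4! 4! / 9! → 1/630
sum: t=0:+1/16 = 1/16
3j²(2 2 4; 0 0 0) = Δ·Π!·Σ² = 2/35  (sign +1)
sum: t=0:+1/576 = 1/576
3j²(2 2 4; -2 -2 4) = Δ·Π!·Σ² = 1/9  (sign +1)
combine: 4πI² = 225·2/35·1/9 = 10/7
take √, sign +1: I = 0.33716777

0.337168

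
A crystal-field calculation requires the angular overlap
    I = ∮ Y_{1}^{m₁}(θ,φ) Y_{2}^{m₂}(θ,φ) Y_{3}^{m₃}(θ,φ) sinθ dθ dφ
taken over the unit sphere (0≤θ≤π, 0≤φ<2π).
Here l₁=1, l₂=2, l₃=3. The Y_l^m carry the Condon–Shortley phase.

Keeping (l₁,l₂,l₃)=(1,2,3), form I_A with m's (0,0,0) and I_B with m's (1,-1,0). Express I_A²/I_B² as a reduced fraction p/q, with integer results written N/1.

3/1

Same 1,2,3: normalisation and zero-m 3j drop out of the ratio.
A: Δ: 0! 2! 4! / 7! → 1/105; sum: t=0:+1/4 = 1/4; 3j²(1 2 3; 0 0 0) = Δ·Π!·Σ² = 3/35  (sign -1)
B: Δ: 0! 2! 4! / 7! → 1/105; sum: t=0:+1/12 = 1/12; 3j²(1 2 3; 1 -1 0) = Δ·Π!·Σ² = 1/35  (sign -1)
I_A²/I_B² = (3/35)/(1/35) = 3/1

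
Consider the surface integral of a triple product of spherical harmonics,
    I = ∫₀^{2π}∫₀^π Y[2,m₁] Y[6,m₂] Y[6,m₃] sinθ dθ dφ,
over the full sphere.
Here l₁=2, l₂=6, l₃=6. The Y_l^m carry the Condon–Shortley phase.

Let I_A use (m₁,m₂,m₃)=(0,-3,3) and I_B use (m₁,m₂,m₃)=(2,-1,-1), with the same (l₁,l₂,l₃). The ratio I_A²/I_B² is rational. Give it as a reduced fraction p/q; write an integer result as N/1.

25/294

Same 2,6,6: normalisation and zero-m 3j drop out of the ratio.
A: Δ: 2! 2! 10! / 15! → 1/90090; sum: t=0:+1/120960 t=1:−1/80640 t=2:+1/1451520 = -1/290304; 3j²(2 6 6; 0 -3 3) = Δ·Π!·Σ² = 5/2002  (sign +1)
B: Δ: 2! 2! 10! / 15! → 1/90090; sum: t=0:+1/57600 = 1/57600; 3j²(2 6 6; 2 -1 -1) = Δ·Π!·Σ² = 21/715  (sign -1)
I_A²/I_B² = (5/2002)/(21/715) = 25/294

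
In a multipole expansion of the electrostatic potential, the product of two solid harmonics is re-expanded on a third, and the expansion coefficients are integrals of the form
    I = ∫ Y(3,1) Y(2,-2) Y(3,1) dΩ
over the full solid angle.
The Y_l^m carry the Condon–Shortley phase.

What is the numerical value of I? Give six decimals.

Checks pass: Σm=0; 8 even; l₃=3∈[1,5].
(2·3+1)(2·2+1)(2·3+1) = 245
Δ: 2! 4! 2! / 9! → 1/3780
sum: t=0:+1/24 t=1:−1/4 t=2:+1/24 = -1/6
3j²(3 2 3; 0 0 0) = Δ·Π!·Σ² = 4/105  (sign +1)
sum: t=0:+1/16 = 1/16
3j²(3 2 3; 1 -2 1) = Δ·Π!·Σ² = 2/35  (sign +1)
combine: 4πI² = 245·4/105·2/35 = 8/15
take √, sign +1: I = 0.20601291

0.206013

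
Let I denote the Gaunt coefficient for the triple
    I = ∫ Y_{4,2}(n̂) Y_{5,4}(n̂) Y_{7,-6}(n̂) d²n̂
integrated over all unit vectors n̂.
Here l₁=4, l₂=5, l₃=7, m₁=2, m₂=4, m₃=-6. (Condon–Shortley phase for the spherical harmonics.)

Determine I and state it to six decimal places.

Checks pass: Σm=0; 16 even; l₃=7∈[1,9].
(2·4+1)(2·5+1)(2·7+1) = 1485
Δ: 2! 6! 8! / 17! → 1/6126120
sum: t=0:+1/69120 t=1:−1/20736 t=2:+1/69120 = -1/51840
3j²(4 5 7; 0 0 0) = Δ·Π!·Σ² = 280/21879  (sign +1)
sum: t=1:−1/4838400 t=2:+1/7257600 = -1/14515200
3j²(4 5 7; 2 4 -6) = Δ·Π!·Σ² = 3/1190  (sign +1)
combine: 4πI² = 1485·280/21879·3/1190 = 180/3757
take √, sign +1: I = 0.06174627

0.061746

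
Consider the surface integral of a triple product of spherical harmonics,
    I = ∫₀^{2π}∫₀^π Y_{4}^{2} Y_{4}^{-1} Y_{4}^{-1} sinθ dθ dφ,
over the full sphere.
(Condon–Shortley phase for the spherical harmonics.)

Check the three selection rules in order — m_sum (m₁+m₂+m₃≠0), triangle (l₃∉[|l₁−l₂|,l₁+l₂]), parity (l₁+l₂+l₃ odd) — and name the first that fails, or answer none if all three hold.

none

m₁+m₂+m₃ = 2 − 1 − 1 = 0  ✓
triangle: |4−4|=0 ≤ l₃=4 ≤ 4+4=8  ✓
parity: l₁+l₂+l₃ = 12 is even  ✓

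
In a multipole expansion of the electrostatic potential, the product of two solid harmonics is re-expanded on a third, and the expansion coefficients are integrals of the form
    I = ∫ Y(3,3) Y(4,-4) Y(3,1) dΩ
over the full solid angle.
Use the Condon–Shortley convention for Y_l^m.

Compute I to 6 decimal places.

-0.166198

Rules hold: Σm=0, L=10 even, 1≤3≤7.
N = 7·9·7 = 441
Δ = 4!·2!·4!/11! = 1/34650
Racah Σ t=1..3: t=1:−1/72 t=2:+1/16 t=3:−1/72 = 5/144
⇒ 3j(3 4 3; 0 0 0)² = 2/77, sgn -1
Racah Σ t=0..0: t=0:+1/1152 = 1/1152
⇒ 3j(3 4 3; 3 -4 1)² = 1/33, sgn +1
4πI² = N·(3j₀)²·(3jₘ)² = 42/121
I = -1·√(0.347107/4π) = -0.16619847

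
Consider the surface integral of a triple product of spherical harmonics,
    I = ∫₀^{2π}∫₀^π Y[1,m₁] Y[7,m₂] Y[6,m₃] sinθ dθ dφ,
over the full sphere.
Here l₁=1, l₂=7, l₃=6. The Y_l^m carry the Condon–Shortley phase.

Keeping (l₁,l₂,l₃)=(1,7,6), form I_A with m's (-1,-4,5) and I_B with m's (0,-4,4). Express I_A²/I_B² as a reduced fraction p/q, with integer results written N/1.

Same 1,7,6: normalisation and zero-m 3j drop out of the ratio.
A: Δ: 2! 0! 12! / 15! → 1/1365; sum: t=2:+1/79833600 = 1/79833600; 3j²(1 7 6; -1 -4 5) = Δ·Π!·Σ² = 1/455  (sign -1)
B: Δ: 2! 0! 12! / 15! → 1/1365; sum: t=1:−1/7257600 = -1/7257600; 3j²(1 7 6; 0 -4 4) = Δ·Π!·Σ² = 11/455  (sign -1)
I_A²/I_B² = (1/455)/(11/455) = 1/11

1/11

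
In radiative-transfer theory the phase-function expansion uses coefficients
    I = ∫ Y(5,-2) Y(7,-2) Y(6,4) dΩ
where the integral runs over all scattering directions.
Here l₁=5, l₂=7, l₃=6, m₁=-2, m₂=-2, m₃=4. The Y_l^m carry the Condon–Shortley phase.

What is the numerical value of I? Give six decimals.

0.048529

m-sum 0 ✓  L=18 even ✓  2≤6≤12 ✓
Π(2lᵢ+1) = 11×15×13 = 2145
triangle coeff Δ(5,7,6) = 1/174594420
Σ_t [1,5]: t=1:−1/4147200 t=2:+1/207360 t=3:−1/82944 t=4:+1/207360 t=5:−1/4147200 = -1/345600
(3j)²=420/46189 [(5 7 6; 0 0 0)], sign=-1
Σ_t [3,5]: t=3:−1/1244160 t=4:+1/1451520 t=5:−1/19353600 = -29/174182400
(3j)²=841/554268 [(5 7 6; -2 -2 4)], sign=-1
⇒ 4πI² = 441525/14919047
I = (+1)√(441525/14919047/(4π)) = 0.04852909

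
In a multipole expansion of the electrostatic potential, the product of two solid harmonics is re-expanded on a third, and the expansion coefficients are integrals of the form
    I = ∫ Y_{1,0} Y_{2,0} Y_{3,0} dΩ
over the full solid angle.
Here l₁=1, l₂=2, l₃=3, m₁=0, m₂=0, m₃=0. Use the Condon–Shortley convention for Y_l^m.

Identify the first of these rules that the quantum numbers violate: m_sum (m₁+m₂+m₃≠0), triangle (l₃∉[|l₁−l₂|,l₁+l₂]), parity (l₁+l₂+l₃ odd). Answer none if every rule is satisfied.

azimuthal sum: 0 + 0 + 0 = 0  ✓
1 ≤ 3 ≤ 3 (triangle on l)  ✓
L = 1 + 2 + 3 = 6 (even)  ✓

none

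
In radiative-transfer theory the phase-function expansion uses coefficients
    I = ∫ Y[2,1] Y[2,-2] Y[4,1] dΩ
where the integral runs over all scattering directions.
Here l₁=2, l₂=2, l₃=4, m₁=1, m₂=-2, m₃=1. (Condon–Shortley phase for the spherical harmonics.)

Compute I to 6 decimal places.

m-sum 0 ✓  L=8 even ✓  0≤4≤4 ✓
Π(2lᵢ+1) = 5×5×9 = 225
triangle coeff Δ(2,2,4) = 1/630
Σ_t [0,0]: t=0:+1/16 = 1/16
(3j)²=2/35 [(2 2 4; 0 0 0)], sign=+1
Σ_t [0,0]: t=0:+1/144 = 1/144
(3j)²=1/126 [(2 2 4; 1 -2 1)], sign=-1
⇒ 4πI² = 5/49
I = (-1)√(5/49/(4π)) = -0.09011188

-0.090112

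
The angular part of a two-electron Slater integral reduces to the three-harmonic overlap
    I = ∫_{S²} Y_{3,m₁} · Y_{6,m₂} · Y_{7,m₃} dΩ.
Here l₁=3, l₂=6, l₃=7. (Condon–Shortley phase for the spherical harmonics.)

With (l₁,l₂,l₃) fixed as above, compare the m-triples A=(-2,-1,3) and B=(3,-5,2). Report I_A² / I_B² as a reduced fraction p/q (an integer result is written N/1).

2/11

l's match ⇒ only the (l;m) 3-j factors differ between A and B.
A: triangle coeff Δ(3,6,7) = 1/2042040; Σ_t [1,2]: t=1:−1/414720 t=2:+1/362880 = 1/2903040; (3j)²=25/68068 [(3 6 7; -2 -1 3)], sign=+1
B: triangle coeff Δ(3,6,7) = 1/2042040; Σ_t [0,0]: t=0:+1/17418240 = 1/17418240; (3j)²=25/12376 [(3 6 7; 3 -5 2)], sign=-1
I_A²/I_B² = (25/68068)/(25/12376) = 2/11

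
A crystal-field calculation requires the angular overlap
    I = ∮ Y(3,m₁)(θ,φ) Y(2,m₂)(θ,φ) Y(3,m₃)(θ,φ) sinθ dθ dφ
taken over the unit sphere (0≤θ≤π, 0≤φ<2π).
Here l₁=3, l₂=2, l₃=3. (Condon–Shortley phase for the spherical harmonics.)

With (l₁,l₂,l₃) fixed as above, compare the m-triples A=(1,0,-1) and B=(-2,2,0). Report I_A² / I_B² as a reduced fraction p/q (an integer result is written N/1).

l's match ⇒ only the (l;m) 3-j factors differ between A and B.
A: triangle coeff Δ(3,2,3) = 1/3780; Σ_t [0,2]: t=0:+1/16 t=1:−1/6 t=2:+1/96 = -3/32; (3j)²=3/140 [(3 2 3; 1 0 -1)], sign=-1
B: triangle coeff Δ(3,2,3) = 1/3780; Σ_t [2,2]: t=2:+1/24 = 1/24; (3j)²=1/21 [(3 2 3; -2 2 0)], sign=-1
I_A²/I_B² = (3/140)/(1/21) = 9/20

9/20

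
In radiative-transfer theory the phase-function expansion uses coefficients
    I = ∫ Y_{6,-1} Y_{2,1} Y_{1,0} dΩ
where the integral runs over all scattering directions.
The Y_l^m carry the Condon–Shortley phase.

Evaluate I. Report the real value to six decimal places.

triangle: need 4≤l₃≤8, have 1; I=0

0.000000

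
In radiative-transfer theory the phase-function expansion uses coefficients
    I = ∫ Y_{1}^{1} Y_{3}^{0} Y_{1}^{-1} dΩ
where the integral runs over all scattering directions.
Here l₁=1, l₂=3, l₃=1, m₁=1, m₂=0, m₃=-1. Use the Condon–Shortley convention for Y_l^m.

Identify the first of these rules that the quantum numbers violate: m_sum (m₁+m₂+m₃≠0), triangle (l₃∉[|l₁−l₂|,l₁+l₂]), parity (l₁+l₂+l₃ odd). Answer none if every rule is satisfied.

triangle

azimuthal sum: 1 + 0 − 1 = 0  ✓
2 ≤ 1 ≤ 4 (triangle on l)  ✗
L = 1 + 3 + 1 = 5 (odd)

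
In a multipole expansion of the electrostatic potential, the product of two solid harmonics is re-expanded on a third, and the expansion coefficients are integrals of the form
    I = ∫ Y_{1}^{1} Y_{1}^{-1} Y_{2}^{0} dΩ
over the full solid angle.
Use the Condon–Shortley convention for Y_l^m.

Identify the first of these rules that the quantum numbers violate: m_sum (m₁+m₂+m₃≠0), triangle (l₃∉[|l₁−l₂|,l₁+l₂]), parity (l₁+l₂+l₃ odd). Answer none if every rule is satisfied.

none

m₁+m₂+m₃ = 1 − 1 + 0 = 0  ✓
triangle: |1−1|=0 ≤ l₃=2 ≤ 1+1=2  ✓
parity: l₁+l₂+l₃ = 4 is even  ✓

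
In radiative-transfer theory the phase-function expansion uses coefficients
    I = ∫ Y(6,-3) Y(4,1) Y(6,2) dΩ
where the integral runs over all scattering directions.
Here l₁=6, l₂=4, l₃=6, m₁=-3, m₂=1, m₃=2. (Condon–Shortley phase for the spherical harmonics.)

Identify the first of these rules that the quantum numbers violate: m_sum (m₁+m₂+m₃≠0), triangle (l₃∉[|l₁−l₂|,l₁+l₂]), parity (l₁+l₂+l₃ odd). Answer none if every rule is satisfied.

m₁+m₂+m₃ = -3 + 1 + 2 = 0  ✓
triangle: |6−4|=2 ≤ l₃=6 ≤ 6+4=10  ✓
parity: l₁+l₂+l₃ = 16 is even  ✓

none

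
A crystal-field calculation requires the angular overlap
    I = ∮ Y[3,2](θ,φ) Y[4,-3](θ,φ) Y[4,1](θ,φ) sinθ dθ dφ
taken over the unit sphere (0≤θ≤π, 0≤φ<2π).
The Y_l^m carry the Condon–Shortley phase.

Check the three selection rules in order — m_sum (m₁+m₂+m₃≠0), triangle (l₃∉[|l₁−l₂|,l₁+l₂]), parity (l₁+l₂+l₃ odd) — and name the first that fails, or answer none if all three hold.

m₁+m₂+m₃ = 2 − 3 + 1 = 0  ✓
triangle: |3−4|=1 ≤ l₃=4 ≤ 3+4=7  ✓
parity: l₁+l₂+l₃ = 11 is odd  ✗

parity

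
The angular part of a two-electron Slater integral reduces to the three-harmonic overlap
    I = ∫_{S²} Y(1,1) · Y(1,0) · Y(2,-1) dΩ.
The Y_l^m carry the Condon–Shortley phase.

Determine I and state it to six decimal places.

-0.218510

m-sum 0 ✓  L=4 even ✓  0≤2≤2 ✓
Π(2lᵢ+1) = 3×3×5 = 45
triangle coeff Δ(1,1,2) = 1/30
Σ_t [0,0]: t=0:+1/1 = 1/1
(3j)²=2/15 [(1 1 2; 0 0 0)], sign=+1
Σ_t [0,0]: t=0:+1/2 = 1/2
(3j)²=1/10 [(1 1 2; 1 0 -1)], sign=-1
⇒ 4πI² = 3/5
I = (-1)√(3/5/(4π)) = -0.21850969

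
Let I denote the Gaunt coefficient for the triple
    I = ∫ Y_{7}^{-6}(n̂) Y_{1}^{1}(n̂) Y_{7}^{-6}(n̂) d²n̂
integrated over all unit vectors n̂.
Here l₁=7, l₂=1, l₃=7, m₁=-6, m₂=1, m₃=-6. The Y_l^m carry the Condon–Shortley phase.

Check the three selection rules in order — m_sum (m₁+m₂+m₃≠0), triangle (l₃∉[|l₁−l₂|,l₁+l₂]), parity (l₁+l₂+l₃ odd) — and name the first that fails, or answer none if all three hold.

Σmᵢ = -11  ✗
l₃∈[|l₁−l₂|,l₁+l₂]=[6,8], have l₃=7
Σlᵢ = 15 ⇒ odd

m_sum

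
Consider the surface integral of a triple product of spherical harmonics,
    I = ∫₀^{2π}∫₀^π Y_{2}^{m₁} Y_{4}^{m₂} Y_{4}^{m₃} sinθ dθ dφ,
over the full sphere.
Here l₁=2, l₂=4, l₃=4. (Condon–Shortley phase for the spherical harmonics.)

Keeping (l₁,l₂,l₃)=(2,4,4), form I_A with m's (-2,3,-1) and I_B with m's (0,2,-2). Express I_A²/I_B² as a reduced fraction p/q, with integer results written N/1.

l's match ⇒ only the (l;m) 3-j factors differ between A and B.
A: triangle coeff Δ(2,4,4) = 1/13860; Σ_t [2,2]: t=2:+1/480 = 1/480; (3j)²=3/110 [(2 4 4; -2 3 -1)], sign=-1
B: triangle coeff Δ(2,4,4) = 1/13860; Σ_t [0,2]: t=0:+1/2880 t=1:−1/120 t=2:+1/192 = -1/360; (3j)²=16/3465 [(2 4 4; 0 2 -2)], sign=-1
I_A²/I_B² = (3/110)/(16/3465) = 189/32

189/32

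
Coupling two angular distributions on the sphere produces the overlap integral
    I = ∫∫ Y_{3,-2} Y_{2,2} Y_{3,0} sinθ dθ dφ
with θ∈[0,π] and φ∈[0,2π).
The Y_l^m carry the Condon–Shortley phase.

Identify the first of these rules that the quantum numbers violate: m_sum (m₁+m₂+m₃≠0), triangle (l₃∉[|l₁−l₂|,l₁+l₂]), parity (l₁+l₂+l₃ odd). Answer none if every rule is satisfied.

none

m₁+m₂+m₃ = -2 + 2 + 0 = 0  ✓
triangle: |3−2|=1 ≤ l₃=3 ≤ 3+2=5  ✓
parity: l₁+l₂+l₃ = 8 is even  ✓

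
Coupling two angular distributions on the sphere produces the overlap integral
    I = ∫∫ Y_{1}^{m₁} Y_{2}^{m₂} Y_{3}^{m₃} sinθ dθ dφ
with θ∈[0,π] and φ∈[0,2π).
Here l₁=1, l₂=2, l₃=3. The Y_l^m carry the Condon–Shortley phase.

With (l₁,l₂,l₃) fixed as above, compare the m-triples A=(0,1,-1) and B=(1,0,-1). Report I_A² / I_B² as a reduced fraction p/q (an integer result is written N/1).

4/3

Shared (l₁,l₂,l₃)=(1,2,3): N and (l;000)² cancel in I_A²/I_B².
A: Δ = 0!·2!·4!/7! = 1/105; Racah Σ t=0..0: t=0:+1/6 = 1/6; ⇒ 3j(1 2 3; 0 1 -1)² = 8/105, sgn +1
B: Δ = 0!·2!·4!/7! = 1/105; Racah Σ t=0..0: t=0:+1/8 = 1/8; ⇒ 3j(1 2 3; 1 0 -1)² = 2/35, sgn +1
I_A²/I_B² = (8/105)/(2/35) = 4/3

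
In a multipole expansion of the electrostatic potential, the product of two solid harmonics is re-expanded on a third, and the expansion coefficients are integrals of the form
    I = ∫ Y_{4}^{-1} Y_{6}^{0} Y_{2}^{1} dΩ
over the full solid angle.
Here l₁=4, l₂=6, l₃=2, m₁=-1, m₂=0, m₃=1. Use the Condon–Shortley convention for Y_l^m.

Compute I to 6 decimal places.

m-sum 0 ✓  L=12 even ✓  2≤2≤10 ✓
Π(2lᵢ+1) = 9×13×5 = 585
triangle coeff Δ(4,6,2) = 1/6435
Σ_t [4,4]: t=4:+1/2304 = 1/2304
(3j)²=5/143 [(4 6 2; 0 0 0)], sign=+1
Σ_t [5,5]: t=5:−1/4320 = -1/4320
(3j)²=8/429 [(4 6 2; -1 0 1)], sign=+1
⇒ 4πI² = 600/1573
I = (+1)√(600/1573/(4π)) = 0.17422334

0.174223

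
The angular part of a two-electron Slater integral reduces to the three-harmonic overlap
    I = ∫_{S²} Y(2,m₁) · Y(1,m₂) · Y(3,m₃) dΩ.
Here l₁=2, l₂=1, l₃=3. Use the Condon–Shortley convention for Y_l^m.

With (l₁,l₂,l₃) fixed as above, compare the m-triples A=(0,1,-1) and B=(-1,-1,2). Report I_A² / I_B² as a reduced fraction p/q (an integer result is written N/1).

3/5

Same 2,1,3: normalisation and zero-m 3j drop out of the ratio.
A: Δ: 0! 4! 2! / 7! → 1/105; sum: t=0:+1/8 = 1/8; 3j²(2 1 3; 0 1 -1) = Δ·Π!·Σ² = 2/35  (sign +1)
B: Δ: 0! 4! 2! / 7! → 1/105; sum: t=0:+1/12 = 1/12; 3j²(2 1 3; -1 -1 2) = Δ·Π!·Σ² = 2/21  (sign -1)
I_A²/I_B² = (2/35)/(2/21) = 3/5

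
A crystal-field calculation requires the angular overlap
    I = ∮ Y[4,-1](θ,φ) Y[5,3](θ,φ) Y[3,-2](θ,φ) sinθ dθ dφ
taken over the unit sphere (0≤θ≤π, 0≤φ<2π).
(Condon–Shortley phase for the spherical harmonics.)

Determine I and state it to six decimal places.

-0.035836

Checks pass: Σm=0; 12 even; l₃=3∈[1,9].
(2·4+1)(2·5+1)(2·3+1) = 693
Δ: 6! 2! 4! / 13! → 1/180180
sum: t=2:+1/576 t=3:−1/144 t=4:+1/576 = -1/288
3j²(4 5 3; 0 0 0) = Δ·Π!·Σ² = 20/1001  (sign +1)
sum: t=4:+1/1152 t=5:−1/1440 = 1/5760
3j²(4 5 3; -1 3 -2) = Δ·Π!·Σ² = 1/858  (sign -1)
combine: 4πI² = 693·20/1001·1/858 = 30/1859
take √, sign -1: I = -0.03583571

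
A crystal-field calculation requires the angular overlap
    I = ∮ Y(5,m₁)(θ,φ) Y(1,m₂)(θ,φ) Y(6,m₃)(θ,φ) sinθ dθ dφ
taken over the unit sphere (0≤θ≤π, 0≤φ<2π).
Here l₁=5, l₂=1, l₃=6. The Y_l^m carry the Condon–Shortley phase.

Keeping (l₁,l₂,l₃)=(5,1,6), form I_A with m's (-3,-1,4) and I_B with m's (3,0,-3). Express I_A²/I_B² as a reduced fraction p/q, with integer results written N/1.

Same 5,1,6: normalisation and zero-m 3j drop out of the ratio.
A: Δ: 0! 10! 2! / 13! → 1/858; sum: t=0:+1/161280 = 1/161280; 3j²(5 1 6; -3 -1 4) = Δ·Π!·Σ² = 15/286  (sign +1)
B: Δ: 0! 10! 2! / 13! → 1/858; sum: t=0:+1/80640 = 1/80640; 3j²(5 1 6; 3 0 -3) = Δ·Π!·Σ² = 9/286  (sign -1)
I_A²/I_B² = (15/286)/(9/286) = 5/3

5/3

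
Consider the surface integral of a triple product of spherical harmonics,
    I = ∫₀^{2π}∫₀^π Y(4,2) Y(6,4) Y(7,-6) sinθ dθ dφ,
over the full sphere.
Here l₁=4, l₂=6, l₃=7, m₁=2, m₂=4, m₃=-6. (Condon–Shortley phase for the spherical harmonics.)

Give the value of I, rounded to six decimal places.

0.000000

l₁+l₂+l₃=17 is odd: 3j(l;000)=0 ⇒ I=0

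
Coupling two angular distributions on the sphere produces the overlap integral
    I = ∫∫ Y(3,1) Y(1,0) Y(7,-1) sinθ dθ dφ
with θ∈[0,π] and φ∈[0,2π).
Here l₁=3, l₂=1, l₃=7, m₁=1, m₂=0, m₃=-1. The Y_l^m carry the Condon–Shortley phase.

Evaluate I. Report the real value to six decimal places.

l₃=7 ∉ [2,4] — triangle fails ⇒ I = 0

0.000000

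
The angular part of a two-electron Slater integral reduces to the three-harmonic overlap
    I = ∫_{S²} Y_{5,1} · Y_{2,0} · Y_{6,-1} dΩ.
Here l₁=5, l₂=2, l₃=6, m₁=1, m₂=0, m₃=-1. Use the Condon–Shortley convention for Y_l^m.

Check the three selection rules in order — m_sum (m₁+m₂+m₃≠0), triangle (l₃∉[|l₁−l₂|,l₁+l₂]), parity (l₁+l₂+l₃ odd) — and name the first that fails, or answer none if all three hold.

m₁+m₂+m₃ = 1 + 0 − 1 = 0  ✓
triangle: |5−2|=3 ≤ l₃=6 ≤ 5+2=7  ✓
parity: l₁+l₂+l₃ = 13 is odd  ✗

parity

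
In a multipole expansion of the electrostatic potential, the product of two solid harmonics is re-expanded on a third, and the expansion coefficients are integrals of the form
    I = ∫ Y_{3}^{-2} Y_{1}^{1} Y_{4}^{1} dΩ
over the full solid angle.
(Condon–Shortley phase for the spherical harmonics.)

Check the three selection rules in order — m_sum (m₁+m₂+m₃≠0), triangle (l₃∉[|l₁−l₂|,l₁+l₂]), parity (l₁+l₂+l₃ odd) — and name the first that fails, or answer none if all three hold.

none

azimuthal sum: -2 + 1 + 1 = 0  ✓
2 ≤ 4 ≤ 4 (triangle on l)  ✓
L = 3 + 1 + 4 = 8 (even)  ✓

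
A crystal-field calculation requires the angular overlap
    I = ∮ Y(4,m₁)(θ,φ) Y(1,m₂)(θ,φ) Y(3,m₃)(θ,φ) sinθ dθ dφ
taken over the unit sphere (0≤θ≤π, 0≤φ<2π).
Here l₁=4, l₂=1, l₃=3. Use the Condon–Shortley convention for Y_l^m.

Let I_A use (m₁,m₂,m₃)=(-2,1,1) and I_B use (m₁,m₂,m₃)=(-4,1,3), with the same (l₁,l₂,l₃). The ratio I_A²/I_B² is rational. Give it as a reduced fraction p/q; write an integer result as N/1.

15/28

Same 4,1,3: normalisation and zero-m 3j drop out of the ratio.
A: Δ: 2! 6! 0! / 9! → 1/252; sum: t=2:+1/96 = 1/96; 3j²(4 1 3; -2 1 1) = Δ·Π!·Σ² = 5/84  (sign +1)
B: Δ: 2! 6! 0! / 9! → 1/252; sum: t=2:+1/1440 = 1/1440; 3j²(4 1 3; -4 1 3) = Δ·Π!·Σ² = 1/9  (sign +1)
I_A²/I_B² = (5/84)/(1/9) = 15/28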